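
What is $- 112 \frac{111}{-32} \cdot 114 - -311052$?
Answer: $355341$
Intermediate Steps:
$- 112 \frac{111}{-32} \cdot 114 - -311052 = - 112 \cdot 111 \left(- \frac{1}{32}\right) 114 + 311052 = \left(-112\right) \left(- \frac{111}{32}\right) 114 + 311052 = \frac{777}{2} \cdot 114 + 311052 = 44289 + 311052 = 355341$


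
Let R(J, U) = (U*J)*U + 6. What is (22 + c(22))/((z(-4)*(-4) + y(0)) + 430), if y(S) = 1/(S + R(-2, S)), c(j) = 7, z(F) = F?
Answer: 174/2677 ≈ 0.064998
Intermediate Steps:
R(J, U) = 6 + J*U² (R(J, U) = (J*U)*U + 6 = J*U² + 6 = 6 + J*U²)
y(S) = 1/(6 + S - 2*S²) (y(S) = 1/(S + (6 - 2*S²)) = 1/(6 + S - 2*S²))
(22 + c(22))/((z(-4)*(-4) + y(0)) + 430) = (22 + 7)/((-4*(-4) + 1/(6 + 0 - 2*0²)) + 430) = 29/((16 + 1/(6 + 0 - 2*0)) + 430) = 29/((16 + 1/(6 + 0 + 0)) + 430) = 29/((16 + 1/6) + 430) = 29/((16 + ⅙) + 430) = 29/(97/6 + 430) = 29/(2677/6) = 29*(6/2677) = 174/2677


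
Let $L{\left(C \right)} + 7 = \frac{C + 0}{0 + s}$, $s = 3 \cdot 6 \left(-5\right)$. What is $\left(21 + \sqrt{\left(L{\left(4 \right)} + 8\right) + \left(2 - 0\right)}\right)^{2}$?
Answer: $\frac{\left(315 + \sqrt{665}\right)^{2}}{225} \approx 516.16$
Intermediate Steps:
$s = -90$ ($s = 3 \left(-30\right) = -90$)
$L{\left(C \right)} = -7 - \frac{C}{90}$ ($L{\left(C \right)} = -7 + \frac{C + 0}{0 - 90} = -7 + \frac{C}{-90} = -7 + C \left(- \frac{1}{90}\right) = -7 - \frac{C}{90}$)
$\left(21 + \sqrt{\left(L{\left(4 \right)} + 8\right) + \left(2 - 0\right)}\right)^{2} = \left(21 + \sqrt{\left(\left(-7 - \frac{2}{45}\right) + 8\right) + \left(2 - 0\right)}\right)^{2} = \left(21 + \sqrt{\left(\left(-7 - \frac{2}{45}\right) + 8\right) + \left(2 + 0\right)}\right)^{2} = \left(21 + \sqrt{\left(- \frac{317}{45} + 8\right) + 2}\right)^{2} = \left(21 + \sqrt{\frac{43}{45} + 2}\right)^{2} = \left(21 + \sqrt{\frac{133}{45}}\right)^{2} = \left(21 + \frac{\sqrt{665}}{15}\right)^{2}$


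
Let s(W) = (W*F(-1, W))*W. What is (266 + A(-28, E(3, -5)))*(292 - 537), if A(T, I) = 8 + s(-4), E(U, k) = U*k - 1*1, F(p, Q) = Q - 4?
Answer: -35770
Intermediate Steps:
F(p, Q) = -4 + Q
E(U, k) = -1 + U*k (E(U, k) = U*k - 1 = -1 + U*k)
s(W) = W**2*(-4 + W) (s(W) = (W*(-4 + W))*W = W**2*(-4 + W))
A(T, I) = -120 (A(T, I) = 8 + (-4)**2*(-4 - 4) = 8 + 16*(-8) = 8 - 128 = -120)
(266 + A(-28, E(3, -5)))*(292 - 537) = (266 - 120)*(292 - 537) = 146*(-245) = -35770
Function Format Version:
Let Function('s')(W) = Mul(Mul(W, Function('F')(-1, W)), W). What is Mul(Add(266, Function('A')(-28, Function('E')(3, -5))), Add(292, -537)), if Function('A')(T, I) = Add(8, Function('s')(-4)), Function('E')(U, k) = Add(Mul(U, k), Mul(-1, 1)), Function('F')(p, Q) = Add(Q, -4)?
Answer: -35770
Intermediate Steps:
Function('F')(p, Q) = Add(-4, Q)
Function('E')(U, k) = Add(-1, Mul(U, k)) (Function('E')(U, k) = Add(Mul(U, k), -1) = Add(-1, Mul(U, k)))
Function('s')(W) = Mul(Pow(W, 2), Add(-4, W)) (Function('s')(W) = Mul(Mul(W, Add(-4, W)), W) = Mul(Pow(W, 2), Add(-4, W)))
Function('A')(T, I) = -120 (Function('A')(T, I) = Add(8, Mul(Pow(-4, 2), Add(-4, -4))) = Add(8, Mul(16, -8)) = Add(8, -128) = -120)
Mul(Add(266, Function('A')(-28, Function('E')(3, -5))), Add(292, -537)) = Mul(Add(266, -120), Add(292, -537)) = Mul(146, -245) = -35770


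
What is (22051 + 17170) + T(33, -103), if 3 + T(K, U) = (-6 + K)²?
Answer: 39947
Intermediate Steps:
T(K, U) = -3 + (-6 + K)²
(22051 + 17170) + T(33, -103) = (22051 + 17170) + (-3 + (-6 + 33)²) = 39221 + (-3 + 27²) = 39221 + (-3 + 729) = 39221 + 726 = 39947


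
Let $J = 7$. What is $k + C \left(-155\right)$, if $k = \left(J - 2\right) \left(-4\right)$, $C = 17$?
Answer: $-2655$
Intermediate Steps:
$k = -20$ ($k = \left(7 - 2\right) \left(-4\right) = 5 \left(-4\right) = -20$)
$k + C \left(-155\right) = -20 + 17 \left(-155\right) = -20 - 2635 = -2655$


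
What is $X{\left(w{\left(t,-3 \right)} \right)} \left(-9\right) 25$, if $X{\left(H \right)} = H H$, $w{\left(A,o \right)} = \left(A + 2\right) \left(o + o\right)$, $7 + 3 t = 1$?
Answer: $0$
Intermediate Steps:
$t = -2$ ($t = - \frac{7}{3} + \frac{1}{3} \cdot 1 = - \frac{7}{3} + \frac{1}{3} = -2$)
$w{\left(A,o \right)} = 2 o \left(2 + A\right)$ ($w{\left(A,o \right)} = \left(2 + A\right) 2 o = 2 o \left(2 + A\right)$)
$X{\left(H \right)} = H^{2}$
$X{\left(w{\left(t,-3 \right)} \right)} \left(-9\right) 25 = \left(2 \left(-3\right) \left(2 - 2\right)\right)^{2} \left(-9\right) 25 = \left(2 \left(-3\right) 0\right)^{2} \left(-9\right) 25 = 0^{2} \left(-9\right) 25 = 0 \left(-9\right) 25 = 0 \cdot 25 = 0$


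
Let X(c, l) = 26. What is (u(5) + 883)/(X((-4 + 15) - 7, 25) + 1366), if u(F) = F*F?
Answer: 227/348 ≈ 0.65230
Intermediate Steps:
u(F) = F²
(u(5) + 883)/(X((-4 + 15) - 7, 25) + 1366) = (5² + 883)/(26 + 1366) = (25 + 883)/1392 = 908*(1/1392) = 227/348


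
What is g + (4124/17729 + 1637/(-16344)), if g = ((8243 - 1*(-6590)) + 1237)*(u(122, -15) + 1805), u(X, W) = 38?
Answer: 8581907072800043/289762776 ≈ 2.9617e+7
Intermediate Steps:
g = 29617010 (g = ((8243 - 1*(-6590)) + 1237)*(38 + 1805) = ((8243 + 6590) + 1237)*1843 = (14833 + 1237)*1843 = 16070*1843 = 29617010)
g + (4124/17729 + 1637/(-16344)) = 29617010 + (4124/17729 + 1637/(-16344)) = 29617010 + (4124*(1/17729) + 1637*(-1/16344)) = 29617010 + (4124/17729 - 1637/16344) = 29617010 + 38380283/289762776 = 8581907072800043/289762776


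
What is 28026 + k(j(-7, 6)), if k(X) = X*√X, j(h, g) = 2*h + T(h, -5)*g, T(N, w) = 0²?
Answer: 28026 - 14*I*√14 ≈ 28026.0 - 52.383*I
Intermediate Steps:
T(N, w) = 0
j(h, g) = 2*h (j(h, g) = 2*h + 0*g = 2*h + 0 = 2*h)
k(X) = X^(3/2)
28026 + k(j(-7, 6)) = 28026 + (2*(-7))^(3/2) = 28026 + (-14)^(3/2) = 28026 - 14*I*√14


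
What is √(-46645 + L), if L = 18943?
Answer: 27*I*√38 ≈ 166.44*I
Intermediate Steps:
√(-46645 + L) = √(-46645 + 18943) = √(-27702) = 27*I*√38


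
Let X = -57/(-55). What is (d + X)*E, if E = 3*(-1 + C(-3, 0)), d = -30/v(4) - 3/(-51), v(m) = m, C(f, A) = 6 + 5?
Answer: -35931/187 ≈ -192.14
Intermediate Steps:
C(f, A) = 11
d = -253/34 (d = -30/4 - 3/(-51) = -30*1/4 - 3*(-1/51) = -15/2 + 1/17 = -253/34 ≈ -7.4412)
E = 30 (E = 3*(-1 + 11) = 3*10 = 30)
X = 57/55 (X = -57*(-1/55) = 57/55 ≈ 1.0364)
(d + X)*E = (-253/34 + 57/55)*30 = -11977/1870*30 = -35931/187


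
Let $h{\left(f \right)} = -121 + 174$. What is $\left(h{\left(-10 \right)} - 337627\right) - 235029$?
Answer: $-572603$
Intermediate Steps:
$h{\left(f \right)} = 53$
$\left(h{\left(-10 \right)} - 337627\right) - 235029 = \left(53 - 337627\right) - 235029 = -337574 - 235029 = -572603$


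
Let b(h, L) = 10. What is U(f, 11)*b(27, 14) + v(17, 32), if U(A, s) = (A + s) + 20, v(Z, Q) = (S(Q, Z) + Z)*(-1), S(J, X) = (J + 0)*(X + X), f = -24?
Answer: -1035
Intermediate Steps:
S(J, X) = 2*J*X (S(J, X) = J*(2*X) = 2*J*X)
v(Z, Q) = -Z - 2*Q*Z (v(Z, Q) = (2*Q*Z + Z)*(-1) = (Z + 2*Q*Z)*(-1) = -Z - 2*Q*Z)
U(A, s) = 20 + A + s
U(f, 11)*b(27, 14) + v(17, 32) = (20 - 24 + 11)*10 + 17*(-1 - 2*32) = 7*10 + 17*(-1 - 64) = 70 + 17*(-65) = 70 - 1105 = -1035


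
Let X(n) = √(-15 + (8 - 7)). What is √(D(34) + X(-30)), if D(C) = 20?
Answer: √(20 + I*√14) ≈ 4.4915 + 0.41653*I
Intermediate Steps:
X(n) = I*√14 (X(n) = √(-15 + 1) = √(-14) = I*√14)
√(D(34) + X(-30)) = √(20 + I*√14)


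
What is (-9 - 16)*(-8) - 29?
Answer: 171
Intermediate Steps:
(-9 - 16)*(-8) - 29 = -25*(-8) - 29 = 200 - 29 = 171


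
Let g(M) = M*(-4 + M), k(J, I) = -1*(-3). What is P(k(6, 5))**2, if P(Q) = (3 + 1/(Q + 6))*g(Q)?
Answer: 784/9 ≈ 87.111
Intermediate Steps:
k(J, I) = 3
P(Q) = Q*(-4 + Q)*(3 + 1/(6 + Q)) (P(Q) = (3 + 1/(Q + 6))*(Q*(-4 + Q)) = (3 + 1/(6 + Q))*(Q*(-4 + Q)) = Q*(-4 + Q)*(3 + 1/(6 + Q)))
P(k(6, 5))**2 = (3*(-4 + 3)*(19 + 3*3)/(6 + 3))**2 = (3*(-1)*(19 + 9)/9)**2 = (3*(1/9)*(-1)*28)**2 = (-28/3)**2 = 784/9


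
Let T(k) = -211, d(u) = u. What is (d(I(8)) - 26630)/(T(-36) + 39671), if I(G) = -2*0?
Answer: -2663/3946 ≈ -0.67486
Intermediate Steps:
I(G) = 0
(d(I(8)) - 26630)/(T(-36) + 39671) = (0 - 26630)/(-211 + 39671) = -26630/39460 = -26630*1/39460 = -2663/3946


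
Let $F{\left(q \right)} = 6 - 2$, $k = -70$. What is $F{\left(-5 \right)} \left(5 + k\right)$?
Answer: $-260$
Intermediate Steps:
$F{\left(q \right)} = 4$
$F{\left(-5 \right)} \left(5 + k\right) = 4 \left(5 - 70\right) = 4 \left(-65\right) = -260$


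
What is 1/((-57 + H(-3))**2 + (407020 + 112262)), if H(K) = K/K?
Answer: 1/522418 ≈ 1.9142e-6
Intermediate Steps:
H(K) = 1
1/((-57 + H(-3))**2 + (407020 + 112262)) = 1/((-57 + 1)**2 + (407020 + 112262)) = 1/((-56)**2 + 519282) = 1/(3136 + 519282) = 1/522418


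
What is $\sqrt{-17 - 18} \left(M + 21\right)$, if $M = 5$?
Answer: $26 i \sqrt{35} \approx 153.82 i$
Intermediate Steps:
$\sqrt{-17 - 18} \left(M + 21\right) = \sqrt{-17 - 18} \left(5 + 21\right) = \sqrt{-35} \cdot 26 = i \sqrt{35} \cdot 26 = 26 i \sqrt{35}$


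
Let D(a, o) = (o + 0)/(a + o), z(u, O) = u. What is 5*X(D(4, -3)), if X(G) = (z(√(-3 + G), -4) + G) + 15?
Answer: 60 + 5*I*√6 ≈ 60.0 + 12.247*I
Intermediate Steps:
D(a, o) = o/(a + o)
X(G) = 15 + G + √(-3 + G) (X(G) = (√(-3 + G) + G) + 15 = (G + √(-3 + G)) + 15 = 15 + G + √(-3 + G))
5*X(D(4, -3)) = 5*(15 - 3/(4 - 3) + √(-3 - 3/(4 - 3))) = 5*(15 - 3/1 + √(-3 - 3/1)) = 5*(15 - 3*1 + √(-3 - 3*1)) = 5*(15 - 3 + √(-3 - 3)) = 5*(15 - 3 + √(-6)) = 5*(15 - 3 + I*√6) = 5*(12 + I*√6) = 60 + 5*I*√6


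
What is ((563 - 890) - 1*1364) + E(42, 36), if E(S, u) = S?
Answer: -1649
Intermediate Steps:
((563 - 890) - 1*1364) + E(42, 36) = ((563 - 890) - 1*1364) + 42 = (-327 - 1364) + 42 = -1691 + 42 = -1649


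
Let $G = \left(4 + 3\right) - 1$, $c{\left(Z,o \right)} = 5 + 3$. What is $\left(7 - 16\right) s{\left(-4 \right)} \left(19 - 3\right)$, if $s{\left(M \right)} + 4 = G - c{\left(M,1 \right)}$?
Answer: $864$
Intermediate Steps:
$c{\left(Z,o \right)} = 8$
$G = 6$ ($G = 7 - 1 = 6$)
$s{\left(M \right)} = -6$ ($s{\left(M \right)} = -4 + \left(6 - 8\right) = -4 - 2 = -6$)
$\left(7 - 16\right) s{\left(-4 \right)} \left(19 - 3\right) = \left(7 - 16\right) \left(-6\right) \left(19 - 3\right) = \left(-9\right) \left(-6\right) 16 = 54 \cdot 16 = 864$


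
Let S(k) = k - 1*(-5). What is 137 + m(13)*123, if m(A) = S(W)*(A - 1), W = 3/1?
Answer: 11945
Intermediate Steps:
W = 3 (W = 3*1 = 3)
S(k) = 5 + k (S(k) = k + 5 = 5 + k)
m(A) = -8 + 8*A (m(A) = (5 + 3)*(A - 1) = 8*(-1 + A) = -8 + 8*A)
137 + m(13)*123 = 137 + (-8 + 8*13)*123 = 137 + (-8 + 104)*123 = 137 + 96*123 = 137 + 11808 = 11945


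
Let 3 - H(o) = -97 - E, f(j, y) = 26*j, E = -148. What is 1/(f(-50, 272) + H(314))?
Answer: -1/1348 ≈ -0.00074184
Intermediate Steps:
H(o) = -48 (H(o) = 3 - (-97 - 1*(-148)) = 3 - (-97 + 148) = 3 - 1*51 = 3 - 51 = -48)
1/(f(-50, 272) + H(314)) = 1/(26*(-50) - 48) = 1/(-1300 - 48) = 1/(-1348) = -1/1348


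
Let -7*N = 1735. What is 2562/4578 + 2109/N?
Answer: -1503332/189115 ≈ -7.9493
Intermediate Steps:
N = -1735/7 (N = -⅐*1735 = -1735/7 ≈ -247.86)
2562/4578 + 2109/N = 2562/4578 + 2109/(-1735/7) = 2562*(1/4578) + 2109*(-7/1735) = 61/109 - 14763/1735 = -1503332/189115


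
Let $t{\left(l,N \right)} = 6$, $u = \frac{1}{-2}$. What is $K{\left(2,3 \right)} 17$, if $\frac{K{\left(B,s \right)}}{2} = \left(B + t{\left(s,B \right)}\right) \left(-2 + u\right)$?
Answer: $-680$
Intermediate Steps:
$u = - \frac{1}{2} \approx -0.5$
$K{\left(B,s \right)} = -30 - 5 B$ ($K{\left(B,s \right)} = 2 \left(B + 6\right) \left(-2 - \frac{1}{2}\right) = 2 \left(6 + B\right) \left(- \frac{5}{2}\right) = 2 \left(-15 - \frac{5 B}{2}\right) = -30 - 5 B$)
$K{\left(2,3 \right)} 17 = \left(-30 - 10\right) 17 = \left(-40\right) 17 = -680$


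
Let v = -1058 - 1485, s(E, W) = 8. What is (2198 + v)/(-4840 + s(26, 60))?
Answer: 345/4832 ≈ 0.071399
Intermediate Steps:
v = -2543
(2198 + v)/(-4840 + s(26, 60)) = (2198 - 2543)/(-4840 + 8) = -345/(-4832) = -345*(-1/4832) = 345/4832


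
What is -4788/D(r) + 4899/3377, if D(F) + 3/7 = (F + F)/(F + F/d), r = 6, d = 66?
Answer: -2526584889/813857 ≈ -3104.5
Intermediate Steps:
D(F) = 723/469 (D(F) = -3/7 + (F + F)/(F + F/66) = -3/7 + (2*F)/(F + F*(1/66)) = -3/7 + (2*F)/(F + F/66) = -3/7 + (2*F)/((67*F/66)) = -3/7 + (2*F)*(66/(67*F)) = -3/7 + 132/67 = 723/469)
-4788/D(r) + 4899/3377 = -4788/723/469 + 4899/3377 = -4788*469/723 + 4899*(1/3377) = -748524/241 + 4899/3377 = -2526584889/813857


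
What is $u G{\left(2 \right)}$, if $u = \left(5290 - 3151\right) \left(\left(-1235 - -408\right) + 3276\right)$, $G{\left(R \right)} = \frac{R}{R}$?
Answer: $5238411$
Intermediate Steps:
$G{\left(R \right)} = 1$
$u = 5238411$ ($u = 2139 \left(\left(-1235 + 408\right) + 3276\right) = 2139 \left(-827 + 3276\right) = 2139 \cdot 2449 = 5238411$)
$u G{\left(2 \right)} = 5238411 \cdot 1 = 5238411$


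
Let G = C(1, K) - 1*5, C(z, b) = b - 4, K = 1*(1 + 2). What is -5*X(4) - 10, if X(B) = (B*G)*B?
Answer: 470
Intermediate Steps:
K = 3 (K = 1*3 = 3)
C(z, b) = -4 + b
G = -6 (G = (-4 + 3) - 1*5 = -1 - 5 = -6)
X(B) = -6*B² (X(B) = (B*(-6))*B = (-6*B)*B = -6*B²)
-5*X(4) - 10 = -(-30)*4² - 10 = -(-30)*16 - 10 = -5*(-96) - 10 = 480 - 10 = 470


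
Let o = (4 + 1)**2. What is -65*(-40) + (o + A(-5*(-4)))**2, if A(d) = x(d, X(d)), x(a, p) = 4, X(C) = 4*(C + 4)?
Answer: 3441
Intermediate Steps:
o = 25 (o = 5**2 = 25)
X(C) = 16 + 4*C (X(C) = 4*(4 + C) = 16 + 4*C)
A(d) = 4
-65*(-40) + (o + A(-5*(-4)))**2 = -65*(-40) + (25 + 4)**2 = 2600 + 29**2 = 2600 + 841 = 3441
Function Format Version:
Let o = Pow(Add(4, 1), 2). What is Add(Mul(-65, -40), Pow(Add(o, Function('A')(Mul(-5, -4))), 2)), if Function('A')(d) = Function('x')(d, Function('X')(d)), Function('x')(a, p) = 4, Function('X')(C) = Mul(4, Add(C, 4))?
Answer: 3441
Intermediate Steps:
o = 25 (o = Pow(5, 2) = 25)
Function('X')(C) = Add(16, Mul(4, C)) (Function('X')(C) = Mul(4, Add(4, C)) = Add(16, Mul(4, C)))
Function('A')(d) = 4
Add(Mul(-65, -40), Pow(Add(o, Function('A')(Mul(-5, -4))), 2)) = Add(Mul(-65, -40), Pow(Add(25, 4), 2)) = Add(2600, Pow(29, 2)) = Add(2600, 841) = 3441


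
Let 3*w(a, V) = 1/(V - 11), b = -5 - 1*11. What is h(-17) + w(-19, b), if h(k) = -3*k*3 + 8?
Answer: 13040/81 ≈ 160.99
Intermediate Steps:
b = -16 (b = -5 - 11 = -16)
w(a, V) = 1/(3*(-11 + V)) (w(a, V) = 1/(3*(V - 11)) = 1/(3*(-11 + V)))
h(k) = 8 - 9*k (h(k) = -9*k + 8 = 8 - 9*k)
h(-17) + w(-19, b) = (8 - 9*(-17)) + 1/(3*(-11 - 16)) = (8 + 153) + (⅓)/(-27) = 161 + (⅓)*(-1/27) = 161 - 1/81 = 13040/81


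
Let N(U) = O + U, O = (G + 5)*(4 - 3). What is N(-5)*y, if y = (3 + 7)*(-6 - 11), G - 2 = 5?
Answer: -1190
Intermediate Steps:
G = 7 (G = 2 + 5 = 7)
O = 12 (O = (7 + 5)*(4 - 3) = 12*1 = 12)
y = -170 (y = 10*(-17) = -170)
N(U) = 12 + U
N(-5)*y = (12 - 5)*(-170) = 7*(-170) = -1190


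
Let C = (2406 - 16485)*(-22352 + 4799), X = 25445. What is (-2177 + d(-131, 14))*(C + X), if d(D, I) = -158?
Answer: -577104898220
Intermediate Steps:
C = 247128687 (C = -14079*(-17553) = 247128687)
(-2177 + d(-131, 14))*(C + X) = (-2177 - 158)*(247128687 + 25445) = -2335*247154132 = -577104898220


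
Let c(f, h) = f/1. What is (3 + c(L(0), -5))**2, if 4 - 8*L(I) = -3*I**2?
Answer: 49/4 ≈ 12.250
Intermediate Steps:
L(I) = 1/2 + 3*I**2/8 (L(I) = 1/2 - (-3)*I**2/8 = 1/2 + 3*I**2/8)
c(f, h) = f (c(f, h) = f*1 = f)
(3 + c(L(0), -5))**2 = (3 + (1/2 + (3/8)*0**2))**2 = (3 + (1/2 + (3/8)*0))**2 = (3 + (1/2 + 0))**2 = (3 + 1/2)**2 = (7/2)**2 = 49/4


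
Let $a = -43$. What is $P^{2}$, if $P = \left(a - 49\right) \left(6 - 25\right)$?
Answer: $3055504$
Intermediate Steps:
$P = 1748$ ($P = \left(-43 - 49\right) \left(6 - 25\right) = \left(-92\right) \left(-19\right) = 1748$)
$P^{2} = 1748^{2} = 3055504$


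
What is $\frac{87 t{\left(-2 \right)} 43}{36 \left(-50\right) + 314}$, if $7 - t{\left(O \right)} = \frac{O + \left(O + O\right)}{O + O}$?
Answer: $- \frac{41151}{2972} \approx -13.846$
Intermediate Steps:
$t{\left(O \right)} = \frac{11}{2}$ ($t{\left(O \right)} = 7 - \frac{O + \left(O + O\right)}{O + O} = 7 - \frac{O + 2 O}{2 O} = 7 - 3 O \frac{1}{2 O} = 7 - \frac{3}{2} = \frac{11}{2}$)
$\frac{87 t{\left(-2 \right)} 43}{36 \left(-50\right) + 314} = \frac{87 \cdot \frac{11}{2} \cdot 43}{36 \left(-50\right) + 314} = \frac{\frac{957}{2} \cdot 43}{-1800 + 314} = \frac{41151}{2 \left(-1486\right)} = \frac{41151}{2} \left(- \frac{1}{1486}\right) = - \frac{41151}{2972}$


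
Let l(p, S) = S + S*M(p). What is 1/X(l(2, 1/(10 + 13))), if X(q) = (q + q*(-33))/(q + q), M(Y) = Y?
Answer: -1/16 ≈ -0.062500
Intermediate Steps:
l(p, S) = S + S*p
X(q) = -16 (X(q) = (q - 33*q)/((2*q)) = (-32*q)*(1/(2*q)) = -16)
1/X(l(2, 1/(10 + 13))) = 1/(-16) = -1/16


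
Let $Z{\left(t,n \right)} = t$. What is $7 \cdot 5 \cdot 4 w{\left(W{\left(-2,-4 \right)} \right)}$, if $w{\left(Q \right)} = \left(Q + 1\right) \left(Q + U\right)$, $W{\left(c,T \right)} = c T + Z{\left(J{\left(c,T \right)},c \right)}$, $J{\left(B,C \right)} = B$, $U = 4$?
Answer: $9800$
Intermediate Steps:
$W{\left(c,T \right)} = c + T c$ ($W{\left(c,T \right)} = c T + c = T c + c = c + T c$)
$w{\left(Q \right)} = \left(1 + Q\right) \left(4 + Q\right)$ ($w{\left(Q \right)} = \left(Q + 1\right) \left(Q + 4\right) = \left(1 + Q\right) \left(4 + Q\right)$)
$7 \cdot 5 \cdot 4 w{\left(W{\left(-2,-4 \right)} \right)} = 7 \cdot 5 \cdot 4 \left(4 + \left(- 2 \left(1 - 4\right)\right)^{2} + 5 \left(- 2 \left(1 - 4\right)\right)\right) = 7 \cdot 20 \left(4 + \left(\left(-2\right) \left(-3\right)\right)^{2} + 5 \left(\left(-2\right) \left(-3\right)\right)\right) = 140 \left(4 + 6^{2} + 5 \cdot 6\right) = 140 \left(4 + 36 + 30\right) = 140 \cdot 70 = 9800$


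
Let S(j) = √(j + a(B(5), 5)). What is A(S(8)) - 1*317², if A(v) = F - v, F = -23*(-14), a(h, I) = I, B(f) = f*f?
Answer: -100167 - √13 ≈ -1.0017e+5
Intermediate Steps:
B(f) = f²
S(j) = √(5 + j) (S(j) = √(j + 5) = √(5 + j))
F = 322
A(v) = 322 - v
A(S(8)) - 1*317² = (322 - √(5 + 8)) - 1*317² = (322 - √13) - 1*100489 = (322 - √13) - 100489 = -100167 - √13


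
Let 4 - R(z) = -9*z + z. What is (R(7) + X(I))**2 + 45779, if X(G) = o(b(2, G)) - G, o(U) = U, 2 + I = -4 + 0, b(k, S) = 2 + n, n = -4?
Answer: 49875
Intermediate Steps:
b(k, S) = -2 (b(k, S) = 2 - 4 = -2)
I = -6 (I = -2 + (-4 + 0) = -2 - 4 = -6)
R(z) = 4 + 8*z (R(z) = 4 - (-9*z + z) = 4 - (-8)*z = 4 + 8*z)
X(G) = -2 - G
(R(7) + X(I))**2 + 45779 = ((4 + 8*7) + (-2 - 1*(-6)))**2 + 45779 = ((4 + 56) + (-2 + 6))**2 + 45779 = (60 + 4)**2 + 45779 = 64**2 + 45779 = 4096 + 45779 = 49875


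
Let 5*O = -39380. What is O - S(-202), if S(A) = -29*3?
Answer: -7789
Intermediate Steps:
O = -7876 (O = (⅕)*(-39380) = -7876)
S(A) = -87
O - S(-202) = -7876 - 1*(-87) = -7876 + 87 = -7789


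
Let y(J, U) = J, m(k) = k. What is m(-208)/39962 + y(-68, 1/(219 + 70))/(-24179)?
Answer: -88916/37163123 ≈ -0.0023926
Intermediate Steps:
m(-208)/39962 + y(-68, 1/(219 + 70))/(-24179) = -208/39962 - 68/(-24179) = -208*1/39962 - 68*(-1/24179) = -8/1537 + 68/24179 = -88916/37163123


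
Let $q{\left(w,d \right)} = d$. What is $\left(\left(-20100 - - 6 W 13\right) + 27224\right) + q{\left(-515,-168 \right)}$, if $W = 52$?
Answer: $11012$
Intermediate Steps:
$\left(\left(-20100 - - 6 W 13\right) + 27224\right) + q{\left(-515,-168 \right)} = \left(\left(-20100 - \left(-6\right) 52 \cdot 13\right) + 27224\right) - 168 = \left(\left(-20100 - \left(-312\right) 13\right) + 27224\right) - 168 = \left(\left(-20100 - -4056\right) + 27224\right) - 168 = \left(\left(-20100 + 4056\right) + 27224\right) - 168 = \left(-16044 + 27224\right) - 168 = 11180 - 168 = 11012$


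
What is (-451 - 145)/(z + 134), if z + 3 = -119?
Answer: -149/3 ≈ -49.667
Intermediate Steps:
z = -122 (z = -3 - 119 = -122)
(-451 - 145)/(z + 134) = (-451 - 145)/(-122 + 134) = -596/12 = -596*1/12 = -149/3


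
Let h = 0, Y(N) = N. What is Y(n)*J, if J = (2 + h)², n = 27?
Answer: 108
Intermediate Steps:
J = 4 (J = (2 + 0)² = 2² = 4)
Y(n)*J = 27*4 = 108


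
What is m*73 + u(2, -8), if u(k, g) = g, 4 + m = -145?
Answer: -10885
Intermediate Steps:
m = -149 (m = -4 - 145 = -149)
m*73 + u(2, -8) = -149*73 - 8 = -10877 - 8 = -10885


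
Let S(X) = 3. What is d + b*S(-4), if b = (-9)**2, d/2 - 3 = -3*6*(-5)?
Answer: 429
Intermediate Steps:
d = 186 (d = 6 + 2*(-3*6*(-5)) = 6 + 2*(-18*(-5)) = 6 + 2*90 = 6 + 180 = 186)
b = 81
d + b*S(-4) = 186 + 81*3 = 186 + 243 = 429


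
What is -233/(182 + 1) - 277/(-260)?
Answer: -9889/47580 ≈ -0.20784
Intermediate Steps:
-233/(182 + 1) - 277/(-260) = -233/183 - 277*(-1/260) = -233*1/183 + 277/260 = -233/183 + 277/260 = -9889/47580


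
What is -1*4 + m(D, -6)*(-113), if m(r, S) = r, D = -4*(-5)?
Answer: -2264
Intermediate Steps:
D = 20
-1*4 + m(D, -6)*(-113) = -1*4 + 20*(-113) = -4 - 2260 = -2264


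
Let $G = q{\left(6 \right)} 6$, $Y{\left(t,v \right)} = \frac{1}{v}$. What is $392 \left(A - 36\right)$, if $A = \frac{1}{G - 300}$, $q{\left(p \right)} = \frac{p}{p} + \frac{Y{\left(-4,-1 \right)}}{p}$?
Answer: $- \frac{4163432}{295} \approx -14113.0$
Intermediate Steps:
$q{\left(p \right)} = 1 - \frac{1}{p}$ ($q{\left(p \right)} = \frac{p}{p} + \frac{1}{\left(-1\right) p} = 1 - \frac{1}{p}$)
$G = 5$ ($G = \frac{-1 + 6}{6} \cdot 6 = \frac{1}{6} \cdot 5 \cdot 6 = \frac{5}{6} \cdot 6 = 5$)
$A = - \frac{1}{295}$ ($A = \frac{1}{5 - 300} = \frac{1}{-295} = - \frac{1}{295} \approx -0.0033898$)
$392 \left(A - 36\right) = 392 \left(- \frac{1}{295} - 36\right) = 392 \left(- \frac{10621}{295}\right) = - \frac{4163432}{295}$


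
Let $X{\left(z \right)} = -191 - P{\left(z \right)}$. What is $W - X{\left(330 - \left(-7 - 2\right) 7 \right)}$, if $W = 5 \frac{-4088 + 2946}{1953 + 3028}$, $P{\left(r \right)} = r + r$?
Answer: $\frac{4860727}{4981} \approx 975.85$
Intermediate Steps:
$P{\left(r \right)} = 2 r$
$X{\left(z \right)} = -191 - 2 z$
$W = - \frac{5710}{4981}$ ($W = 5 \left(- \frac{1142}{4981}\right) = - \frac{5710}{4981} \approx -1.1464$)
$W - X{\left(330 - \left(-7 - 2\right) 7 \right)} = - \frac{5710}{4981} - \left(-191 - 2 \left(330 - \left(-7 - 2\right) 7\right)\right) = - \frac{5710}{4981} - \left(-191 - 2 \left(330 - \left(-9\right) 7\right)\right) = - \frac{5710}{4981} - \left(-191 - 2 \left(330 - -63\right)\right) = - \frac{5710}{4981} - \left(-191 - 2 \left(330 + 63\right)\right) = - \frac{5710}{4981} - \left(-191 - 786\right) = - \frac{5710}{4981} - -977 = - \frac{5710}{4981} + 977 = \frac{4860727}{4981}$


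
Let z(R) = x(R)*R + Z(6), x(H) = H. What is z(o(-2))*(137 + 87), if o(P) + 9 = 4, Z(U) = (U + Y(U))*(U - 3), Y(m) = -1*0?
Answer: 9632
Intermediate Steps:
Y(m) = 0
Z(U) = U*(-3 + U) (Z(U) = (U + 0)*(U - 3) = U*(-3 + U))
o(P) = -5 (o(P) = -9 + 4 = -5)
z(R) = 18 + R² (z(R) = R*R + 6*(-3 + 6) = R² + 6*3 = R² + 18 = 18 + R²)
z(o(-2))*(137 + 87) = (18 + (-5)²)*(137 + 87) = (18 + 25)*224 = 43*224 = 9632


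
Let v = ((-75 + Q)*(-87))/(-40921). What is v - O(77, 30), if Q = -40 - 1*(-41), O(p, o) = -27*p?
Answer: 85068321/40921 ≈ 2078.8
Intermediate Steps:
Q = 1 (Q = -40 + 41 = 1)
v = -6438/40921 (v = ((-75 + 1)*(-87))/(-40921) = -74*(-87)*(-1/40921) = 6438*(-1/40921) = -6438/40921 ≈ -0.15733)
v - O(77, 30) = -6438/40921 - (-27)*77 = -6438/40921 - 1*(-2079) = -6438/40921 + 2079 = 85068321/40921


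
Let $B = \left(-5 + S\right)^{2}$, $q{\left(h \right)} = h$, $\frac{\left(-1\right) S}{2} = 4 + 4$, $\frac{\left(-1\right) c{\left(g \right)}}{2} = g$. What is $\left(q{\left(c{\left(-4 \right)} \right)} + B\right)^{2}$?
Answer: $201601$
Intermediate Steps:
$c{\left(g \right)} = - 2 g$
$S = -16$ ($S = - 2 \left(4 + 4\right) = \left(-2\right) 8 = -16$)
$B = 441$ ($B = \left(-5 - 16\right)^{2} = \left(-21\right)^{2} = 441$)
$\left(q{\left(c{\left(-4 \right)} \right)} + B\right)^{2} = \left(\left(-2\right) \left(-4\right) + 441\right)^{2} = \left(8 + 441\right)^{2} = 449^{2} = 201601$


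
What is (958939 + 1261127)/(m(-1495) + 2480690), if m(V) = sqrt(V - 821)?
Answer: 1376823881385/1538455719604 - 1110033*I*sqrt(579)/1538455719604 ≈ 0.89494 - 1.7362e-5*I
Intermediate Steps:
m(V) = sqrt(-821 + V)
(958939 + 1261127)/(m(-1495) + 2480690) = (958939 + 1261127)/(sqrt(-821 - 1495) + 2480690) = 2220066/(sqrt(-2316) + 2480690) = 2220066/(2*I*sqrt(579) + 2480690) = 2220066/(2480690 + 2*I*sqrt(579))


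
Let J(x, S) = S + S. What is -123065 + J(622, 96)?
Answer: -122873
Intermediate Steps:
J(x, S) = 2*S
-123065 + J(622, 96) = -123065 + 2*96 = -123065 + 192 = -122873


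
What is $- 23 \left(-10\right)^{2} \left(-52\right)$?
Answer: $119600$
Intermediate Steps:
$- 23 \left(-10\right)^{2} \left(-52\right) = \left(-23\right) 100 \left(-52\right) = \left(-2300\right) \left(-52\right) = 119600$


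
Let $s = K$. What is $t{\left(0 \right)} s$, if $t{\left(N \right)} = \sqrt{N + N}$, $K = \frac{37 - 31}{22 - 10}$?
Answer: $0$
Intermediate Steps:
$K = \frac{1}{2}$ ($K = \frac{6}{12} = 6 \cdot \frac{1}{12} = \frac{1}{2} \approx 0.5$)
$s = \frac{1}{2} \approx 0.5$
$t{\left(N \right)} = \sqrt{2} \sqrt{N}$ ($t{\left(N \right)} = \sqrt{2 N} = \sqrt{2} \sqrt{N}$)
$t{\left(0 \right)} s = \sqrt{2} \sqrt{0} \cdot \frac{1}{2} = \sqrt{2} \cdot 0 \cdot \frac{1}{2} = 0 \cdot \frac{1}{2} = 0$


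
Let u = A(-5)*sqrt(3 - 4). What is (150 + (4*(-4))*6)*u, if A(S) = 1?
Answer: 54*I ≈ 54.0*I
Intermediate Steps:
u = I (u = 1*sqrt(3 - 4) = 1*sqrt(-1) = 1*I = I ≈ 1.0*I)
(150 + (4*(-4))*6)*u = (150 + (4*(-4))*6)*I = (150 - 16*6)*I = (150 - 96)*I = 54*I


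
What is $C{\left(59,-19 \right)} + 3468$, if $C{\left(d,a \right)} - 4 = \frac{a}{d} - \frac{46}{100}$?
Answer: $\frac{10240093}{2950} \approx 3471.2$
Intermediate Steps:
$C{\left(d,a \right)} = \frac{177}{50} + \frac{a}{d}$ ($C{\left(d,a \right)} = 4 + \left(\frac{a}{d} - \frac{46}{100}\right) = 4 + \left(\frac{a}{d} - \frac{23}{50}\right) = 4 + \left(- \frac{23}{50} + \frac{a}{d}\right) = \frac{177}{50} + \frac{a}{d}$)
$C{\left(59,-19 \right)} + 3468 = \left(\frac{177}{50} - \frac{19}{59}\right) + 3468 = \frac{9493}{2950} + 3468 = \frac{10240093}{2950}$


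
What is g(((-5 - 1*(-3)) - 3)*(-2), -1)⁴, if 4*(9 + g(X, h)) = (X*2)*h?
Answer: 38416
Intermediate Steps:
g(X, h) = -9 + X*h/2 (g(X, h) = -9 + ((X*2)*h)/4 = -9 + ((2*X)*h)/4 = -9 + (2*X*h)/4 = -9 + X*h/2)
g(((-5 - 1*(-3)) - 3)*(-2), -1)⁴ = (-9 + (½)*(((-5 - 1*(-3)) - 3)*(-2))*(-1))⁴ = (-9 + (½)*(((-5 + 3) - 3)*(-2))*(-1))⁴ = (-9 + (½)*((-2 - 3)*(-2))*(-1))⁴ = (-9 + (½)*(-5*(-2))*(-1))⁴ = (-9 + (½)*10*(-1))⁴ = (-9 - 5)⁴ = (-14)⁴ = 38416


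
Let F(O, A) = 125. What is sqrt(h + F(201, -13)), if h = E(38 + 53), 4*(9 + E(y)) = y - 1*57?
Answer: sqrt(498)/2 ≈ 11.158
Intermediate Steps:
E(y) = -93/4 + y/4 (E(y) = -9 + (y - 1*57)/4 = -9 + (y - 57)/4 = -9 + (-57 + y)/4 = -9 + (-57/4 + y/4) = -93/4 + y/4)
h = -1/2 (h = -93/4 + (38 + 53)/4 = -93/4 + (1/4)*91 = -93/4 + 91/4 = -1/2 ≈ -0.50000)
sqrt(h + F(201, -13)) = sqrt(-1/2 + 125) = sqrt(249/2) = sqrt(498)/2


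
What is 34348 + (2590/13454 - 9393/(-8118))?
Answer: 89324315669/2600466 ≈ 34349.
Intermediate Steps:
34348 + (2590/13454 - 9393/(-8118)) = 34348 + (2590*(1/13454) - 9393*(-1/8118)) = 34348 + (185/961 + 3131/2706) = 34348 + 3509501/2600466 = 89324315669/2600466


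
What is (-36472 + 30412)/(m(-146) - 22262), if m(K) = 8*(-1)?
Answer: 606/2227 ≈ 0.27211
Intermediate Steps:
m(K) = -8
(-36472 + 30412)/(m(-146) - 22262) = (-36472 + 30412)/(-8 - 22262) = -6060/(-22270) = -6060*(-1/22270) = 606/2227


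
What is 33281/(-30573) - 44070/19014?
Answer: -330026174/96885837 ≈ -3.4063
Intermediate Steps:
33281/(-30573) - 44070/19014 = 33281*(-1/30573) - 44070*1/19014 = -33281/30573 - 7345/3169 = -330026174/96885837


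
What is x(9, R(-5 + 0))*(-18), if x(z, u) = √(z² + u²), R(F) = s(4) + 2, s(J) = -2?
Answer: -162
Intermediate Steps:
R(F) = 0 (R(F) = -2 + 2 = 0)
x(z, u) = √(u² + z²)
x(9, R(-5 + 0))*(-18) = √(0² + 9²)*(-18) = √(0 + 81)*(-18) = √81*(-18) = 9*(-18) = -162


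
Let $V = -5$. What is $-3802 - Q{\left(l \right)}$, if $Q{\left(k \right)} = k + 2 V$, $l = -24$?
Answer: $-3768$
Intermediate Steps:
$Q{\left(k \right)} = -10 + k$ ($Q{\left(k \right)} = k + 2 \left(-5\right) = k - 10 = -10 + k$)
$-3802 - Q{\left(l \right)} = -3802 - \left(-10 - 24\right) = -3802 - -34 = -3802 + 34 = -3768$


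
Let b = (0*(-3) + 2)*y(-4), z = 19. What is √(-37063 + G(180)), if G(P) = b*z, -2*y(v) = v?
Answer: I*√36987 ≈ 192.32*I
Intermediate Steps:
y(v) = -v/2
b = 4 (b = (0*(-3) + 2)*(-½*(-4)) = (0 + 2)*2 = 2*2 = 4)
G(P) = 76 (G(P) = 4*19 = 76)
√(-37063 + G(180)) = √(-37063 + 76) = √(-36987) = I*√36987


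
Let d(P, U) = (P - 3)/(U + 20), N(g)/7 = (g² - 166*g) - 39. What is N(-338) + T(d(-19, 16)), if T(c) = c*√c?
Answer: 1192191 - 11*I*√22/108 ≈ 1.1922e+6 - 0.47773*I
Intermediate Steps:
N(g) = -273 - 1162*g + 7*g² (N(g) = 7*((g² - 166*g) - 39) = 7*(-39 + g² - 166*g) = -273 - 1162*g + 7*g²)
d(P, U) = (-3 + P)/(20 + U)
T(c) = c^(3/2)
N(-338) + T(d(-19, 16)) = (-273 - 1162*(-338) + 7*(-338)²) + ((-3 - 19)/(20 + 16))^(3/2) = (-273 + 392756 + 7*114244) + (-22/36)^(3/2) = (-273 + 392756 + 799708) + ((1/36)*(-22))^(3/2) = 1192191 + (-11/18)^(3/2) = 1192191 - 11*I*√22/108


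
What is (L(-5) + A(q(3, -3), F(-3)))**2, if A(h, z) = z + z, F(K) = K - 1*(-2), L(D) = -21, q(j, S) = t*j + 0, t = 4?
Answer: 529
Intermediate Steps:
q(j, S) = 4*j (q(j, S) = 4*j + 0 = 4*j)
F(K) = 2 + K (F(K) = K + 2 = 2 + K)
A(h, z) = 2*z
(L(-5) + A(q(3, -3), F(-3)))**2 = (-21 + 2*(2 - 3))**2 = (-21 + 2*(-1))**2 = (-21 - 2)**2 = (-23)**2 = 529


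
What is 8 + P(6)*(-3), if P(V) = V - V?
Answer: 8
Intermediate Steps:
P(V) = 0
8 + P(6)*(-3) = 8 + 0*(-3) = 8 + 0 = 8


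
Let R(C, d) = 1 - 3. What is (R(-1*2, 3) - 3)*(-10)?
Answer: 50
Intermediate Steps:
R(C, d) = -2
(R(-1*2, 3) - 3)*(-10) = (-2 - 3)*(-10) = -5*(-10) = 50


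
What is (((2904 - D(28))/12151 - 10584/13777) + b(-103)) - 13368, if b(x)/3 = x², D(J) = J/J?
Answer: 3090027860540/167404327 ≈ 18458.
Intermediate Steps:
D(J) = 1
b(x) = 3*x²
(((2904 - D(28))/12151 - 10584/13777) + b(-103)) - 13368 = (((2904 - 1*1)/12151 - 10584/13777) + 3*(-103)²) - 13368 = (((2904 - 1)*(1/12151) - 10584*1/13777) + 3*10609) - 13368 = ((2903*(1/12151) - 10584/13777) + 31827) - 13368 = ((2903/12151 - 10584/13777) + 31827) - 13368 = (-88611553/167404327 + 31827) - 13368 = 5327888903876/167404327 - 13368 = 3090027860540/167404327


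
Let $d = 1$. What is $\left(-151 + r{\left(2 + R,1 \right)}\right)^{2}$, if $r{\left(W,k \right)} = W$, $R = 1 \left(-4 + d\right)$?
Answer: $23104$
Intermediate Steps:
$R = -3$ ($R = 1 \left(-4 + 1\right) = 1 \left(-3\right) = -3$)
$\left(-151 + r{\left(2 + R,1 \right)}\right)^{2} = \left(-151 + \left(2 - 3\right)\right)^{2} = \left(-151 - 1\right)^{2} = \left(-152\right)^{2} = 23104$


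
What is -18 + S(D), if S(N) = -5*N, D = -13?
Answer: 47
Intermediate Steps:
-18 + S(D) = -18 - 5*(-13) = -18 + 65 = 47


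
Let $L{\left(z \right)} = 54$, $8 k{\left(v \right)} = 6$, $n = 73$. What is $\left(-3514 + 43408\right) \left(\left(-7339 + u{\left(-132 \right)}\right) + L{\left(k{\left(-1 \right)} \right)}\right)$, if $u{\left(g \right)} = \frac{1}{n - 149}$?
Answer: $- \frac{11043875967}{38} \approx -2.9063 \cdot 10^{8}$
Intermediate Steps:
$u{\left(g \right)} = - \frac{1}{76}$ ($u{\left(g \right)} = \frac{1}{73 - 149} = \frac{1}{-76} = - \frac{1}{76}$)
$k{\left(v \right)} = \frac{3}{4}$ ($k{\left(v \right)} = \frac{1}{8} \cdot 6 = \frac{3}{4}$)
$\left(-3514 + 43408\right) \left(\left(-7339 + u{\left(-132 \right)}\right) + L{\left(k{\left(-1 \right)} \right)}\right) = \left(-3514 + 43408\right) \left(\left(-7339 - \frac{1}{76}\right) + 54\right) = 39894 \left(- \frac{557765}{76} + 54\right) = 39894 \left(- \frac{553661}{76}\right) = - \frac{11043875967}{38}$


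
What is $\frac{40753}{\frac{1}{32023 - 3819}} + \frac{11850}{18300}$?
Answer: $\frac{140226508743}{122} \approx 1.1494 \cdot 10^{9}$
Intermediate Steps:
$\frac{40753}{\frac{1}{32023 - 3819}} + \frac{11850}{18300} = \frac{40753}{\frac{1}{28204}} + 11850 \cdot \frac{1}{18300} = 40753 \frac{1}{\frac{1}{28204}} + \frac{79}{122} = 40753 \cdot 28204 + \frac{79}{122} = 1149397612 + \frac{79}{122} = \frac{140226508743}{122}$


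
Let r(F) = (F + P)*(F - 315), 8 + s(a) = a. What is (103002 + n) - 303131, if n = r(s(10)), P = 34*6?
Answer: -264607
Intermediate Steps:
s(a) = -8 + a
P = 204
r(F) = (-315 + F)*(204 + F) (r(F) = (F + 204)*(F - 315) = (204 + F)*(-315 + F) = (-315 + F)*(204 + F))
n = -64478 (n = -64260 + (-8 + 10)² - 111*(-8 + 10) = -64260 + 2² - 111*2 = -64260 + 4 - 222 = -64478)
(103002 + n) - 303131 = (103002 - 64478) - 303131 = 38524 - 303131 = -264607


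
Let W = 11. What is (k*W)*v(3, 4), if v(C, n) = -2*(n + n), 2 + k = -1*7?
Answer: 1584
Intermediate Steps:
k = -9 (k = -2 - 1*7 = -2 - 7 = -9)
v(C, n) = -4*n
(k*W)*v(3, 4) = (-9*11)*(-4*4) = -99*(-16) = 1584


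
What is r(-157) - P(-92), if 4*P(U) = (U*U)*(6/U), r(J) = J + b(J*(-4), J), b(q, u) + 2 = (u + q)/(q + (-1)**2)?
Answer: -12738/629 ≈ -20.251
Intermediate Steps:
b(q, u) = -2 + (q + u)/(1 + q) (b(q, u) = -2 + (u + q)/(q + (-1)**2) = -2 + (q + u)/(q + 1) = -2 + (q + u)/(1 + q))
r(J) = J + (-2 + 5*J)/(1 - 4*J) (r(J) = J + (-2 + J - J*(-4))/(1 + J*(-4)) = J + (-2 + J - (-4)*J)/(1 - 4*J) = J + (-2 + J + 4*J)/(1 - 4*J) = J + (-2 + 5*J)/(1 - 4*J))
P(U) = 3*U/2 (P(U) = ((U*U)*(6/U))/4 = (U**2*(6/U))/4 = (6*U)/4 = 3*U/2)
r(-157) - P(-92) = 2*(1 - 3*(-157) + 2*(-157)**2)/(-1 + 4*(-157)) - 3*(-92)/2 = 2*(1 + 471 + 2*24649)/(-1 - 628) - 1*(-138) = 2*(1 + 471 + 49298)/(-629) + 138 = 2*(-1/629)*49770 + 138 = -99540/629 + 138 = -12738/629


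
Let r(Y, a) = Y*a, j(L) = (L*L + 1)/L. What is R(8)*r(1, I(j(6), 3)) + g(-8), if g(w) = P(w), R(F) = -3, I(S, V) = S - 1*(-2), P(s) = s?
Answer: -65/2 ≈ -32.500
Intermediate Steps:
j(L) = (1 + L²)/L (j(L) = (L² + 1)/L = (1 + L²)/L)
I(S, V) = 2 + S (I(S, V) = S + 2 = 2 + S)
g(w) = w
R(8)*r(1, I(j(6), 3)) + g(-8) = -3*(2 + (6 + 1/6)) - 8 = -3*(2 + (6 + ⅙)) - 8 = -3*(2 + 37/6) - 8 = -3*49/6 - 8 = -49/2 - 8 = -65/2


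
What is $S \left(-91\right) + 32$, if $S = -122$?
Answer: $11134$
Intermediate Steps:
$S \left(-91\right) + 32 = \left(-122\right) \left(-91\right) + 32 = 11102 + 32 = 11134$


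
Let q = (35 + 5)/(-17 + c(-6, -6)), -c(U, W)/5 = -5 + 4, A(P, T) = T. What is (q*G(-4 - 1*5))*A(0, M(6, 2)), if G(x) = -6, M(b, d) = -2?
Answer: -40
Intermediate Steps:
c(U, W) = 5 (c(U, W) = -5*(-5 + 4) = -5*(-1) = 5)
q = -10/3 (q = (35 + 5)/(-17 + 5) = 40/(-12) = 40*(-1/12) = -10/3 ≈ -3.3333)
(q*G(-4 - 1*5))*A(0, M(6, 2)) = -10/3*(-6)*(-2) = 20*(-2) = -40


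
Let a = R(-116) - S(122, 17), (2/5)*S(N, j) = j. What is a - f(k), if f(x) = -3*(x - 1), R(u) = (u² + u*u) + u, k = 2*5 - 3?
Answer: 53543/2 ≈ 26772.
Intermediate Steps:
S(N, j) = 5*j/2
k = 7 (k = 10 - 3 = 7)
R(u) = u + 2*u² (R(u) = (u² + u²) + u = 2*u² + u = u + 2*u²)
f(x) = 3 - 3*x (f(x) = -3*(-1 + x) = 3 - 3*x)
a = 53507/2 (a = -116*(1 + 2*(-116)) - 5*17/2 = -116*(1 - 232) - 1*85/2 = -116*(-231) - 85/2 = 26796 - 85/2 = 53507/2 ≈ 26754.)
a - f(k) = 53507/2 - (3 - 3*7) = 53507/2 - (3 - 21) = 53507/2 - 1*(-18) = 53507/2 + 18 = 53543/2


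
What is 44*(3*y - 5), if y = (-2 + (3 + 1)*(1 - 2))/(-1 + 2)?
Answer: -1012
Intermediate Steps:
y = -6 (y = (-2 + 4*(-1))/1 = (-2 - 4)*1 = -6*1 = -6)
44*(3*y - 5) = 44*(3*(-6) - 5) = 44*(-18 - 5) = 44*(-23) = -1012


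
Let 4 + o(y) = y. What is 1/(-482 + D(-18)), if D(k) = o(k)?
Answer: -1/504 ≈ -0.0019841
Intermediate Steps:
o(y) = -4 + y
D(k) = -4 + k
1/(-482 + D(-18)) = 1/(-482 + (-4 - 18)) = 1/(-482 - 22) = 1/(-504) = -1/504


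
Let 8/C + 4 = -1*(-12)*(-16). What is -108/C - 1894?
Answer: 752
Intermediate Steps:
C = -2/49 (C = 8/(-4 - 1*(-12)*(-16)) = 8/(-4 + 12*(-16)) = 8/(-4 - 192) = 8/(-196) = 8*(-1/196) = -2/49 ≈ -0.040816)
-108/C - 1894 = -108/(-2/49) - 1894 = -108*(-49/2) - 1894 = 2646 - 1894 = 752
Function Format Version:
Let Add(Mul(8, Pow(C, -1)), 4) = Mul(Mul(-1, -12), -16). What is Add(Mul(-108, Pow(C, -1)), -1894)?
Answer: 752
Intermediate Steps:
C = Rational(-2, 49) (C = Mul(8, Pow(Add(-4, Mul(Mul(-1, -12), -16)), -1)) = Mul(8, Pow(Add(-4, Mul(12, -16)), -1)) = Mul(8, Pow(Add(-4, -192), -1)) = Mul(8, Pow(-196, -1)) = Mul(8, Rational(-1, 196)) = Rational(-2, 49) ≈ -0.040816)
Add(Mul(-108, Pow(C, -1)), -1894) = Add(Mul(-108, Pow(Rational(-2, 49), -1)), -1894) = Add(Mul(-108, Rational(-49, 2)), -1894) = Add(2646, -1894) = 752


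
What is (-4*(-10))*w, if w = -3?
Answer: -120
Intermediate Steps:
(-4*(-10))*w = -4*(-10)*(-3) = 40*(-3) = -120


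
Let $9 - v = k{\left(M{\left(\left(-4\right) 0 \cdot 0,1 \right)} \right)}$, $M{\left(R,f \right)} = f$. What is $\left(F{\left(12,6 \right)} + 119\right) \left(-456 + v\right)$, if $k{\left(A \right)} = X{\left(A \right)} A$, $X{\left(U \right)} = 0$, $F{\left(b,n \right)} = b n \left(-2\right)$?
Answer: $11175$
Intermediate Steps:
$F{\left(b,n \right)} = - 2 b n$
$k{\left(A \right)} = 0$ ($k{\left(A \right)} = 0 A = 0$)
$v = 9$ ($v = 9 - 0 = 9 + 0 = 9$)
$\left(F{\left(12,6 \right)} + 119\right) \left(-456 + v\right) = \left(\left(-2\right) 12 \cdot 6 + 119\right) \left(-456 + 9\right) = \left(-144 + 119\right) \left(-447\right) = \left(-25\right) \left(-447\right) = 11175$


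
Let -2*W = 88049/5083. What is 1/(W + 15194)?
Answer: 782/11874935 ≈ 6.5853e-5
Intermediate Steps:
W = -6773/782 (W = -88049/(2*5083) = -½*6773/391 = -6773/782 ≈ -8.6611)
1/(W + 15194) = 1/(-6773/782 + 15194) = 1/(11874935/782) = 782/11874935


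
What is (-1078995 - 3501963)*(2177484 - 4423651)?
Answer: 10289596687986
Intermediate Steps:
(-1078995 - 3501963)*(2177484 - 4423651) = -4580958*(-2246167) = 10289596687986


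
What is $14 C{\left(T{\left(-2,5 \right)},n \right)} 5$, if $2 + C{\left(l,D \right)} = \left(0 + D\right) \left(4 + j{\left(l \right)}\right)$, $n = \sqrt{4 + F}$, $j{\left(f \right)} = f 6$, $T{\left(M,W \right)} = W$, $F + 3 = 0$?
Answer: $2240$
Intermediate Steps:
$F = -3$ ($F = -3 + 0 = -3$)
$j{\left(f \right)} = 6 f$
$n = 1$ ($n = \sqrt{4 - 3} = \sqrt{1} = 1$)
$C{\left(l,D \right)} = -2 + D \left(4 + 6 l\right)$ ($C{\left(l,D \right)} = -2 + \left(0 + D\right) \left(4 + 6 l\right) = -2 + D \left(4 + 6 l\right)$)
$14 C{\left(T{\left(-2,5 \right)},n \right)} 5 = 14 \left(-2 + 4 \cdot 1 + 6 \cdot 1 \cdot 5\right) 5 = 14 \left(-2 + 4 + 30\right) 5 = 14 \cdot 32 \cdot 5 = 448 \cdot 5 = 2240$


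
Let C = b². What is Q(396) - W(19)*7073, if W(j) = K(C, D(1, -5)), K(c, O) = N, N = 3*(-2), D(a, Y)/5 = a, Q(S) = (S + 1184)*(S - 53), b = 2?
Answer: 584378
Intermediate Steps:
Q(S) = (-53 + S)*(1184 + S) (Q(S) = (1184 + S)*(-53 + S) = (-53 + S)*(1184 + S))
D(a, Y) = 5*a
N = -6
C = 4 (C = 2² = 4)
K(c, O) = -6
W(j) = -6
Q(396) - W(19)*7073 = (-62752 + 396² + 1131*396) - (-6)*7073 = (-62752 + 156816 + 447876) - 1*(-42438) = 541940 + 42438 = 584378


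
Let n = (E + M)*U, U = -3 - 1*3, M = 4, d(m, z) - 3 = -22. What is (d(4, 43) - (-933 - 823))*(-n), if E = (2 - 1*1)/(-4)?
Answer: 78165/2 ≈ 39083.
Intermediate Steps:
d(m, z) = -19 (d(m, z) = 3 - 22 = -19)
E = -1/4 (E = (2 - 1)*(-1/4) = 1*(-1/4) = -1/4 ≈ -0.25000)
U = -6 (U = -3 - 3 = -6)
n = -45/2 (n = (-1/4 + 4)*(-6) = (15/4)*(-6) = -45/2 ≈ -22.500)
(d(4, 43) - (-933 - 823))*(-n) = (-19 - (-933 - 823))*(-1*(-45/2)) = (-19 - 1*(-1756))*(45/2) = (-19 + 1756)*(45/2) = 1737*(45/2) = 78165/2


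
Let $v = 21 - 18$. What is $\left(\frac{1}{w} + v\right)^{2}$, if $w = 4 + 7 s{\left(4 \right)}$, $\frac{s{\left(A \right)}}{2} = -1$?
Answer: $\frac{841}{100} \approx 8.41$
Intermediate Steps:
$v = 3$ ($v = 21 - 18 = 3$)
$s{\left(A \right)} = -2$ ($s{\left(A \right)} = 2 \left(-1\right) = -2$)
$w = -10$ ($w = 4 + 7 \left(-2\right) = 4 - 14 = -10$)
$\left(\frac{1}{w} + v\right)^{2} = \left(\frac{1}{-10} + 3\right)^{2} = \left(- \frac{1}{10} + 3\right)^{2} = \left(\frac{29}{10}\right)^{2} = \frac{841}{100}$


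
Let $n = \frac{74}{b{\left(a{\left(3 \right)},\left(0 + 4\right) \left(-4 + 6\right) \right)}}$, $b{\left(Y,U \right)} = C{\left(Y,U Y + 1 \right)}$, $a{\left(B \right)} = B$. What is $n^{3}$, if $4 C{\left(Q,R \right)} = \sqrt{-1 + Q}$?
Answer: $6483584 \sqrt{2} \approx 9.1692 \cdot 10^{6}$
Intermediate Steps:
$C{\left(Q,R \right)} = \frac{\sqrt{-1 + Q}}{4}$
$b{\left(Y,U \right)} = \frac{\sqrt{-1 + Y}}{4}$
$n = 148 \sqrt{2}$ ($n = \frac{74}{\frac{1}{4} \sqrt{-1 + 3}} = \frac{74}{\frac{1}{4} \sqrt{2}} = 74 \cdot 2 \sqrt{2} = 148 \sqrt{2} \approx 209.3$)
$n^{3} = \left(148 \sqrt{2}\right)^{3} = 6483584 \sqrt{2}$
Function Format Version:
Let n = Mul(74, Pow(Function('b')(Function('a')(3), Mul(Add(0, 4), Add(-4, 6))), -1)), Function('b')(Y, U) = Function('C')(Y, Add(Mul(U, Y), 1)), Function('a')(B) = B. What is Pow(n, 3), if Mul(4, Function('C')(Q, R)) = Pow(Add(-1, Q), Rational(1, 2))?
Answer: Mul(6483584, Pow(2, Rational(1, 2))) ≈ 9.1692e+6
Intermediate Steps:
Function('C')(Q, R) = Mul(Rational(1, 4), Pow(Add(-1, Q), Rational(1, 2)))
Function('b')(Y, U) = Mul(Rational(1, 4), Pow(Add(-1, Y), Rational(1, 2)))
n = Mul(148, Pow(2, Rational(1, 2))) (n = Mul(74, Pow(Mul(Rational(1, 4), Pow(Add(-1, 3), Rational(1, 2))), -1)) = Mul(74, Pow(Mul(Rational(1, 4), Pow(2, Rational(1, 2))), -1)) = Mul(74, Mul(2, Pow(2, Rational(1, 2)))) = Mul(148, Pow(2, Rational(1, 2))) ≈ 209.30)
Pow(n, 3) = Pow(Mul(148, Pow(2, Rational(1, 2))), 3) = Mul(6483584, Pow(2, Rational(1, 2)))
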